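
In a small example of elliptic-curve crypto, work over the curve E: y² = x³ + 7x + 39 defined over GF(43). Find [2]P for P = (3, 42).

tangent at (3, 42): λ = (3·3² + 7)/(2·42) ≡ 34/41. 41⁻¹ ≡ 21 (mod 43), so λ ≡ 34·21 ≡ 26.
  x = λ² - 3 - 3 = 676 - 6 ≡ 25; y = λ·(3 - 25) - 42 ≡ 31. → (25, 31)

(25, 31)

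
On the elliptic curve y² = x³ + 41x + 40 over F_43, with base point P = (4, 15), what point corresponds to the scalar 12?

Repeated addition: build up to 12P.
2P: tangent at (4, 15): λ = (3·4² + 41)/(2·15) ≡ 3/30. 30⁻¹ ≡ 33 (mod 43), so λ ≡ 3·33 ≡ 13.
  x = λ² - 4 - 4 = 169 - 8 ≡ 32; y = λ·(4 - 32) - 15 ≡ 8. → (32, 8)
3P: (32, 8) + (4, 15). λ = (15 - 8)/(4 - 32) ≡ 7/15 mod 43. 15⁻¹ ≡ 23 (mod 43) since 15·23 = 345 ≡ 1, so λ ≡ 32.
  x = λ² - 32 - 4 = 1024 - 36 ≡ 42; y = λ·(32 - 42) - 8 ≡ 16. → (42, 16)
4P: (42, 16) + (4, 15). λ = (15 - 16)/(4 - 42) ≡ 42/5 mod 43. 5⁻¹ ≡ 26 (mod 43), so λ ≡ 17.
  x = λ² - 42 - 4 = 289 - 46 ≡ 28; y = λ·(42 - 28) - 16 ≡ 7. → (28, 7)
5P: (28, 7) + (4, 15). λ = (15 - 7)/(4 - 28) ≡ 8/19 mod 43. 19⁻¹ ≡ 34 (mod 43), so λ ≡ 14.
  x = λ² - 28 - 4 = 196 - 32 ≡ 35; y = λ·(28 - 35) - 7 ≡ 24. → (35, 24)
6P: (35, 24) + (4, 15). λ = (15 - 24)/(4 - 35) ≡ 34/12 mod 43. 12⁻¹ ≡ 18 (mod 43), so λ ≡ 10.
  x = λ² - 35 - 4 = 100 - 39 ≡ 18; y = λ·(35 - 18) - 24 ≡ 17. → (18, 17)
7P: (18, 17) + (4, 15). λ = (15 - 17)/(4 - 18) ≡ 41/29 mod 43. 29⁻¹ ≡ 3 (mod 43), so λ ≡ 37.
  x = λ² - 18 - 4 = 1369 - 22 ≡ 14; y = λ·(18 - 14) - 17 ≡ 2. → (14, 2)
8P: (14, 2) + (4, 15). λ = (15 - 2)/(4 - 14) ≡ 13/33 mod 43. 33⁻¹ ≡ 30 (mod 43) since 33·30 = 990 ≡ 1, so λ ≡ 3.
  x = λ² - 14 - 4 = 9 - 18 ≡ 34; y = λ·(14 - 34) - 2 ≡ 24. → (34, 24)
9P: (34, 24) + (4, 15). λ = (15 - 24)/(4 - 34) ≡ 34/13 mod 43. 13⁻¹ ≡ 10 (mod 43), so λ ≡ 39.
  x = λ² - 34 - 4 = 1521 - 38 ≡ 21; y = λ·(34 - 21) - 24 ≡ 10. → (21, 10)
10P: (21, 10) + (4, 15). λ = (15 - 10)/(4 - 21) ≡ 5/26 mod 43. 26⁻¹ ≡ 5 (mod 43), so λ ≡ 25.
  x = λ² - 21 - 4 = 625 - 25 ≡ 41; y = λ·(21 - 41) - 10 ≡ 6. → (41, 6)
11P: (41, 6) + (4, 15). λ = (15 - 6)/(4 - 41) ≡ 9/6 mod 43. 6⁻¹ ≡ 36 (mod 43), so λ ≡ 23.
  x = λ² - 41 - 4 = 529 - 45 ≡ 11; y = λ·(41 - 11) - 6 ≡ 39. → (11, 39)
12P: (11, 39) + (4, 15). λ = (15 - 39)/(4 - 11) ≡ 19/36 mod 43. 36⁻¹ ≡ 6 (mod 43), so λ ≡ 28.
  x = λ² - 11 - 4 = 784 - 15 ≡ 38; y = λ·(11 - 38) - 39 ≡ 22. → (38, 22)

(38, 22)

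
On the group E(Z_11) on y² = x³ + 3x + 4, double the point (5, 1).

tangent at (5, 1): λ = (3·5² + 3)/(2·1) ≡ 1/2. 2⁻¹ ≡ 6 (mod 11) since 2·6 = 12 ≡ 1, so λ ≡ 1·6 ≡ 6.
  x = λ² - 5 - 5 = 36 - 10 ≡ 4; y = λ·(5 - 4) - 1 ≡ 5. → (4, 5)

(4, 5)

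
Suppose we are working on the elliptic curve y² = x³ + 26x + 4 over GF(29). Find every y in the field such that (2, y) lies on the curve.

x³ + 26x + 4 = 64 ≡ 6 (mod 29).
Square roots of 6 mod 29: 8 and 21 (since 8² = 64 ≡ 6).

8, 21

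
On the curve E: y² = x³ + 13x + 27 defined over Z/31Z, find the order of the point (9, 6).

12

2P: tangent at (9, 6): λ = (3·9² + 13)/(2·6) ≡ 8/12. 12⁻¹ ≡ 13 (mod 31), so λ ≡ 8·13 ≡ 11.
  x = λ² - 9 - 9 = 121 - 18 ≡ 10; y = λ·(9 - 10) - 6 ≡ 14. → (10, 14)
3P: (10, 14) + (9, 6). λ = (6 - 14)/(9 - 10) ≡ 23/30 mod 31. 30⁻¹ ≡ 30 (mod 31), so λ ≡ 8.
  x = λ² - 10 - 9 = 64 - 19 ≡ 14; y = λ·(10 - 14) - 14 ≡ 16. → (14, 16)
4P: (14, 16) + (9, 6). λ = (6 - 16)/(9 - 14) ≡ 21/26 mod 31. 26⁻¹ ≡ 6 (mod 31) since 26·6 = 156 ≡ 1, so λ ≡ 2.
  x = λ² - 14 - 9 = 4 - 23 ≡ 12; y = λ·(14 - 12) - 16 ≡ 19. → (12, 19)
5P: (12, 19) + (9, 6). λ = (6 - 19)/(9 - 12) ≡ 18/28 mod 31. 28⁻¹ ≡ 10 (mod 31) since 28·10 = 280 ≡ 1, so λ ≡ 25.
  x = λ² - 12 - 9 = 625 - 21 ≡ 15; y = λ·(12 - 15) - 19 ≡ 30. → (15, 30)
6P: (15, 30) + (9, 6). λ = (6 - 30)/(9 - 15) ≡ 7/25 mod 31. 25⁻¹ ≡ 5 (mod 31) since 25·5 = 125 ≡ 1, so λ ≡ 4.
  x = λ² - 15 - 9 = 16 - 24 ≡ 23; y = λ·(15 - 23) - 30 ≡ 0. → (23, 0)
7P: (23, 0) + (9, 6). λ = (6 - 0)/(9 - 23) ≡ 6/17 mod 31. 17⁻¹ ≡ 11 (mod 31) since 17·11 = 187 ≡ 1, so λ ≡ 4.
  x = λ² - 23 - 9 = 16 - 32 ≡ 15; y = λ·(23 - 15) - 0 ≡ 1. → (15, 1)
8P: (15, 1) + (9, 6). λ = (6 - 1)/(9 - 15) ≡ 5/25 mod 31. 25⁻¹ ≡ 5 (mod 31) since 25·5 = 125 ≡ 1, so λ ≡ 25.
  x = λ² - 15 - 9 = 625 - 24 ≡ 12; y = λ·(15 - 12) - 1 ≡ 12. → (12, 12)
9P: (12, 12) + (9, 6). λ = (6 - 12)/(9 - 12) ≡ 25/28 mod 31. 28⁻¹ ≡ 10 (mod 31) since 28·10 = 280 ≡ 1, so λ ≡ 2.
  x = λ² - 12 - 9 = 4 - 21 ≡ 14; y = λ·(12 - 14) - 12 ≡ 15. → (14, 15)
10P: (14, 15) + (9, 6). λ = (6 - 15)/(9 - 14) ≡ 22/26 mod 31. 26⁻¹ ≡ 6 (mod 31), so λ ≡ 8.
  x = λ² - 14 - 9 = 64 - 23 ≡ 10; y = λ·(14 - 10) - 15 ≡ 17. → (10, 17)
11P: (10, 17) + (9, 6). λ = (6 - 17)/(9 - 10) ≡ 20/30 mod 31. 30⁻¹ ≡ 30 (mod 31) since 30·30 = 900 ≡ 1, so λ ≡ 11.
  x = λ² - 10 - 9 = 121 - 19 ≡ 9; y = λ·(10 - 9) - 17 ≡ 25. → (9, 25)
12P: (9, 25) + (9, 6): same x and y₁ ≡ -y₂, so the sum is the point at infinity.
12P = the point at infinity, so the order is 12.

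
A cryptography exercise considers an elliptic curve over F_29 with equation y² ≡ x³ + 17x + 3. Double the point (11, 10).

(20, 22)

tangent at (11, 10): λ = (3·11² + 17)/(2·10) ≡ 3/20. 20⁻¹ ≡ 16 (mod 29), so λ ≡ 3·16 ≡ 19.
  x = λ² - 11 - 11 = 361 - 22 ≡ 20; y = λ·(11 - 20) - 10 ≡ 22. → (20, 22)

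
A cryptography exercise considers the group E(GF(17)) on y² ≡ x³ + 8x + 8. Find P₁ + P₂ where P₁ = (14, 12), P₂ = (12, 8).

(12, 9)

(14, 12) + (12, 8). λ = (8 - 12)/(12 - 14) ≡ 13/15 mod 17. 15⁻¹ ≡ 8 (mod 17), so λ ≡ 2.
  x = λ² - 14 - 12 = 4 - 26 ≡ 12; y = λ·(14 - 12) - 12 ≡ 9. → (12, 9)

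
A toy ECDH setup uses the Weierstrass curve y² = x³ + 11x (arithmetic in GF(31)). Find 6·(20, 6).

(16, 26)

Write P = (20, 6).
Repeated addition: build up to 6P.
2P: tangent at (20, 6): λ = (3·20² + 11)/(2·6) ≡ 2/12. 12⁻¹ ≡ 13 (mod 31) since 12·13 = 156 ≡ 1, so λ ≡ 2·13 ≡ 26.
  x = λ² - 20 - 20 = 676 - 40 ≡ 16; y = λ·(20 - 16) - 6 ≡ 5. → (16, 5)
3P: (16, 5) + (20, 6). λ = (6 - 5)/(20 - 16) ≡ 1/4 mod 31. 4⁻¹ ≡ 8 (mod 31) since 4·8 = 32 ≡ 1, so λ ≡ 8.
  x = λ² - 16 - 20 = 64 - 36 ≡ 28; y = λ·(16 - 28) - 5 ≡ 23. → (28, 23)
4P: (28, 23) + (20, 6). λ = (6 - 23)/(20 - 28) ≡ 14/23 mod 31. 23⁻¹ ≡ 27 (mod 31) since 23·27 = 621 ≡ 1, so λ ≡ 6.
  x = λ² - 28 - 20 = 36 - 48 ≡ 19; y = λ·(28 - 19) - 23 ≡ 0. → (19, 0)
5P: (19, 0) + (20, 6). λ = (6 - 0)/(20 - 19) ≡ 6/1 mod 31. 1⁻¹ ≡ 1 (mod 31), so λ ≡ 6.
  x = λ² - 19 - 20 = 36 - 39 ≡ 28; y = λ·(19 - 28) - 0 ≡ 8. → (28, 8)
6P: (28, 8) + (20, 6). λ = (6 - 8)/(20 - 28) ≡ 29/23 mod 31. 23⁻¹ ≡ 27 (mod 31) since 23·27 = 621 ≡ 1, so λ ≡ 8.
  x = λ² - 28 - 20 = 64 - 48 ≡ 16; y = λ·(28 - 16) - 8 ≡ 26. → (16, 26)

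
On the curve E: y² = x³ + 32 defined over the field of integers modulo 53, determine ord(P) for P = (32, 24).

9

2P: tangent at (32, 24): λ = (3·32² + 0)/(2·24) ≡ 51/48. 48⁻¹ ≡ 21 (mod 53) since 48·21 = 1008 ≡ 1, so λ ≡ 51·21 ≡ 11.
  x = λ² - 32 - 32 = 121 - 64 ≡ 4; y = λ·(32 - 4) - 24 ≡ 19. → (4, 19)
3P: (4, 19) + (32, 24). λ = (24 - 19)/(32 - 4) ≡ 5/28 mod 53. 28⁻¹ ≡ 36 (mod 53), so λ ≡ 21.
  x = λ² - 4 - 32 = 441 - 36 ≡ 34; y = λ·(4 - 34) - 19 ≡ 40. → (34, 40)
4P: (34, 40) + (32, 24). λ = (24 - 40)/(32 - 34) ≡ 37/51 mod 53. 51⁻¹ ≡ 26 (mod 53), so λ ≡ 8.
  x = λ² - 34 - 32 = 64 - 66 ≡ 51; y = λ·(34 - 51) - 40 ≡ 36. → (51, 36)
5P: (51, 36) + (32, 24). λ = (24 - 36)/(32 - 51) ≡ 41/34 mod 53. 34⁻¹ ≡ 39 (mod 53) since 34·39 = 1326 ≡ 1, so λ ≡ 9.
  x = λ² - 51 - 32 = 81 - 83 ≡ 51; y = λ·(51 - 51) - 36 ≡ 17. → (51, 17)
6P: (51, 17) + (32, 24). λ = (24 - 17)/(32 - 51) ≡ 7/34 mod 53. 34⁻¹ ≡ 39 (mod 53), so λ ≡ 8.
  x = λ² - 51 - 32 = 64 - 83 ≡ 34; y = λ·(51 - 34) - 17 ≡ 13. → (34, 13)
7P: (34, 13) + (32, 24). λ = (24 - 13)/(32 - 34) ≡ 11/51 mod 53. 51⁻¹ ≡ 26 (mod 53), so λ ≡ 21.
  x = λ² - 34 - 32 = 441 - 66 ≡ 4; y = λ·(34 - 4) - 13 ≡ 34. → (4, 34)
8P: (4, 34) + (32, 24). λ = (24 - 34)/(32 - 4) ≡ 43/28 mod 53. 28⁻¹ ≡ 36 (mod 53) since 28·36 = 1008 ≡ 1, so λ ≡ 11.
  x = λ² - 4 - 32 = 121 - 36 ≡ 32; y = λ·(4 - 32) - 34 ≡ 29. → (32, 29)
9P: (32, 29) + (32, 24): same x and y₁ ≡ -y₂, so the sum is ∞.
9P = ∞, so the order is 9.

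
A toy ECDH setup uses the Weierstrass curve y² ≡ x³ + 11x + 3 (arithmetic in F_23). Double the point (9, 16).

(7, 20)

tangent at (9, 16): λ = (3·9² + 11)/(2·16) ≡ 1/9. 9⁻¹ ≡ 18 (mod 23), so λ ≡ 1·18 ≡ 18.
  x = λ² - 9 - 9 = 324 - 18 ≡ 7; y = λ·(9 - 7) - 16 ≡ 20. → (7, 20)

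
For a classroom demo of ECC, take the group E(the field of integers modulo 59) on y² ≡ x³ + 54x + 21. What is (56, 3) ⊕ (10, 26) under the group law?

(56, 3) + (10, 26). λ = (26 - 3)/(10 - 56) ≡ 23/13 mod 59. 13⁻¹ ≡ 50 (mod 59), so λ ≡ 29.
  x = λ² - 56 - 10 = 841 - 66 ≡ 8; y = λ·(56 - 8) - 3 ≡ 32. → (8, 32)

(8, 32)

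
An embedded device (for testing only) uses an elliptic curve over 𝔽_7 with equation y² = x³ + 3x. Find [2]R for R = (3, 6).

(2, 0)

tangent at (3, 6): λ = (3·3² + 3)/(2·6) ≡ 2/5. 5⁻¹ ≡ 3 (mod 7), so λ ≡ 2·3 ≡ 6.
  x = λ² - 3 - 3 = 36 - 6 ≡ 2; y = λ·(3 - 2) - 6 ≡ 0. → (2, 0)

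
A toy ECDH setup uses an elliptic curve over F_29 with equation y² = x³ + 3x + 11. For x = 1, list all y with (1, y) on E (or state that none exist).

x³ + 3x + 11 = 15 ≡ 15 (mod 29).
15 is a non-residue mod 29; no y exists.

none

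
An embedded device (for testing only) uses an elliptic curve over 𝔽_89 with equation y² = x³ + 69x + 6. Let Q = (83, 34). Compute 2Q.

(34, 87)

tangent at (83, 34): λ = (3·83² + 69)/(2·34) ≡ 88/68. 68⁻¹ ≡ 72 (mod 89), so λ ≡ 88·72 ≡ 17.
  x = λ² - 83 - 83 = 289 - 166 ≡ 34; y = λ·(83 - 34) - 34 ≡ 87. → (34, 87)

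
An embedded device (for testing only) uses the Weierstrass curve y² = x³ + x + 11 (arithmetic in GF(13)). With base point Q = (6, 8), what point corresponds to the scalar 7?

Double-and-add on 7 = (111)₂. Start with Q = (6, 8) for the leading 1-bit.
double: tangent at (6, 8): λ = (3·6² + 1)/(2·8) ≡ 5/3. 3⁻¹ ≡ 9 (mod 13), so λ ≡ 5·9 ≡ 6.
  x = λ² - 6 - 6 = 36 - 12 ≡ 11; y = λ·(6 - 11) - 8 ≡ 1. → (11, 1)
add Q: (11, 1) + (6, 8). λ = (8 - 1)/(6 - 11) ≡ 7/8 mod 13. 8⁻¹ ≡ 5 (mod 13) since 8·5 = 40 ≡ 1, so λ ≡ 9.
  x = λ² - 11 - 6 = 81 - 17 ≡ 12; y = λ·(11 - 12) - 1 ≡ 3. → (12, 3)
double: tangent at (12, 3): λ = (3·12² + 1)/(2·3) ≡ 4/6. 6⁻¹ ≡ 11 (mod 13) since 6·11 = 66 ≡ 1, so λ ≡ 4·11 ≡ 5.
  x = λ² - 12 - 12 = 25 - 24 ≡ 1; y = λ·(12 - 1) - 3 ≡ 0. → (1, 0)
add Q: (1, 0) + (6, 8). λ = (8 - 0)/(6 - 1) ≡ 8/5 mod 13. 5⁻¹ ≡ 8 (mod 13), so λ ≡ 12.
  x = λ² - 1 - 6 = 144 - 7 ≡ 7; y = λ·(1 - 7) - 0 ≡ 6. → (7, 6)

(7, 6)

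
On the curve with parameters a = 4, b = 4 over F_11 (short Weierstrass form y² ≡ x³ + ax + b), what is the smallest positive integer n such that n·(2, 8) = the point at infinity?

2P: tangent at (2, 8): λ = (3·2² + 4)/(2·8) ≡ 5/5. 5⁻¹ ≡ 9 (mod 11), so λ ≡ 5·9 ≡ 1.
  x = λ² - 2 - 2 = 1 - 4 ≡ 8; y = λ·(2 - 8) - 8 ≡ 8. → (8, 8)
3P: (8, 8) + (2, 8). λ = (8 - 8)/(2 - 8) ≡ 0/5 mod 11. 5⁻¹ ≡ 9 (mod 11) since 5·9 = 45 ≡ 1, so λ ≡ 0.
  x = λ² - 8 - 2 = 0 - 10 ≡ 1; y = λ·(8 - 1) - 8 ≡ 3. → (1, 3)
4P: (1, 3) + (2, 8). λ = (8 - 3)/(2 - 1) ≡ 5/1 mod 11. 1⁻¹ ≡ 1 (mod 11), so λ ≡ 5.
  x = λ² - 1 - 2 = 25 - 3 ≡ 0; y = λ·(1 - 0) - 3 ≡ 2. → (0, 2)
5P: (0, 2) + (2, 8). λ = (8 - 2)/(2 - 0) ≡ 6/2 mod 11. 2⁻¹ ≡ 6 (mod 11) since 2·6 = 12 ≡ 1, so λ ≡ 3.
  x = λ² - 0 - 2 = 9 - 2 ≡ 7; y = λ·(0 - 7) - 2 ≡ 10. → (7, 10)
6P: (7, 10) + (2, 8). λ = (8 - 10)/(2 - 7) ≡ 9/6 mod 11. 6⁻¹ ≡ 2 (mod 11) since 6·2 = 12 ≡ 1, so λ ≡ 7.
  x = λ² - 7 - 2 = 49 - 9 ≡ 7; y = λ·(7 - 7) - 10 ≡ 1. → (7, 1)
7P: (7, 1) + (2, 8). λ = (8 - 1)/(2 - 7) ≡ 7/6 mod 11. 6⁻¹ ≡ 2 (mod 11) since 6·2 = 12 ≡ 1, so λ ≡ 3.
  x = λ² - 7 - 2 = 9 - 9 ≡ 0; y = λ·(7 - 0) - 1 ≡ 9. → (0, 9)
8P: (0, 9) + (2, 8). λ = (8 - 9)/(2 - 0) ≡ 10/2 mod 11. 2⁻¹ ≡ 6 (mod 11), so λ ≡ 5.
  x = λ² - 0 - 2 = 25 - 2 ≡ 1; y = λ·(0 - 1) - 9 ≡ 8. → (1, 8)
9P: (1, 8) + (2, 8). λ = (8 - 8)/(2 - 1) ≡ 0/1 mod 11. 1⁻¹ ≡ 1 (mod 11), so λ ≡ 0.
  x = λ² - 1 - 2 = 0 - 3 ≡ 8; y = λ·(1 - 8) - 8 ≡ 3. → (8, 3)
10P: (8, 3) + (2, 8). λ = (8 - 3)/(2 - 8) ≡ 5/5 mod 11. 5⁻¹ ≡ 9 (mod 11) since 5·9 = 45 ≡ 1, so λ ≡ 1.
  x = λ² - 8 - 2 = 1 - 10 ≡ 2; y = λ·(8 - 2) - 3 ≡ 3. → (2, 3)
11P: (2, 3) + (2, 8): same x and y₁ ≡ -y₂, so the sum is the point at infinity.
11P = the point at infinity, so the order is 11.

11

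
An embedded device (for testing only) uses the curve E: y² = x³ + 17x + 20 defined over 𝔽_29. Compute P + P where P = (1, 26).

tangent at (1, 26): λ = (3·1² + 17)/(2·26) ≡ 20/23. 23⁻¹ ≡ 24 (mod 29) since 23·24 = 552 ≡ 1, so λ ≡ 20·24 ≡ 16.
  x = λ² - 1 - 1 = 256 - 2 ≡ 22; y = λ·(1 - 22) - 26 ≡ 15. → (22, 15)

(22, 15)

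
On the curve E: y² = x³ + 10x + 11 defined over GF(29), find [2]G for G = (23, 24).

tangent at (23, 24): λ = (3·23² + 10)/(2·24) ≡ 2/19. 19⁻¹ ≡ 26 (mod 29), so λ ≡ 2·26 ≡ 23.
  x = λ² - 23 - 23 = 529 - 46 ≡ 19; y = λ·(23 - 19) - 24 ≡ 10. → (19, 10)

(19, 10)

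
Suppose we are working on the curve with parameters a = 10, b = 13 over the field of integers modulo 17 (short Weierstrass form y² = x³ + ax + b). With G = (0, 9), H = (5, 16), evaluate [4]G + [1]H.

First 4G:
Repeated addition: build up to 4G.
2G: tangent at (0, 9): λ = (3·0² + 10)/(2·9) ≡ 10/1. 1⁻¹ ≡ 1 (mod 17) since 1·1 = 1 ≡ 1, so λ ≡ 10·1 ≡ 10.
  x = λ² - 0 - 0 = 100 - 0 ≡ 15; y = λ·(0 - 15) - 9 ≡ 11. → (15, 11)
3G: (15, 11) + (0, 9). λ = (9 - 11)/(0 - 15) ≡ 15/2 mod 17. 2⁻¹ ≡ 9 (mod 17) since 2·9 = 18 ≡ 1, so λ ≡ 16.
  x = λ² - 15 - 0 = 256 - 15 ≡ 3; y = λ·(15 - 3) - 11 ≡ 11. → (3, 11)
4G: (3, 11) + (0, 9). λ = (9 - 11)/(0 - 3) ≡ 15/14 mod 17. 14⁻¹ ≡ 11 (mod 17) since 14·11 = 154 ≡ 1, so λ ≡ 12.
  x = λ² - 3 - 0 = 144 - 3 ≡ 5; y = λ·(3 - 5) - 11 ≡ 16. → (5, 16)
4G = (5, 16).
Finally 4G + H:
tangent at (5, 16): λ = (3·5² + 10)/(2·16) ≡ 0/15. 15⁻¹ ≡ 8 (mod 17), so λ ≡ 0·8 ≡ 0.
  x = λ² - 5 - 5 = 0 - 10 ≡ 7; y = λ·(5 - 7) - 16 ≡ 1. → (7, 1)

(7, 1)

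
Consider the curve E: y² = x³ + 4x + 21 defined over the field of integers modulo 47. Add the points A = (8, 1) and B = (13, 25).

(8, 1) + (13, 25). λ = (25 - 1)/(13 - 8) ≡ 24/5 mod 47. 5⁻¹ ≡ 19 (mod 47), so λ ≡ 33.
  x = λ² - 8 - 13 = 1089 - 21 ≡ 34; y = λ·(8 - 34) - 1 ≡ 34. → (34, 34)

(34, 34)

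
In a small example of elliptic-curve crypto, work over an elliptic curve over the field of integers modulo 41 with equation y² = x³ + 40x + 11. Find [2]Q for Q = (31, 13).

(19, 2)

tangent at (31, 13): λ = (3·31² + 40)/(2·13) ≡ 12/26. 26⁻¹ ≡ 30 (mod 41) since 26·30 = 780 ≡ 1, so λ ≡ 12·30 ≡ 32.
  x = λ² - 31 - 31 = 1024 - 62 ≡ 19; y = λ·(31 - 19) - 13 ≡ 2. → (19, 2)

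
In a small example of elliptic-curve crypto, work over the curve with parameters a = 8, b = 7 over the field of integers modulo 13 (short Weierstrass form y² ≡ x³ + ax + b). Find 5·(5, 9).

Write Q = (5, 9).
Repeated addition: build up to 5Q.
2Q: tangent at (5, 9): λ = (3·5² + 8)/(2·9) ≡ 5/5. 5⁻¹ ≡ 8 (mod 13), so λ ≡ 5·8 ≡ 1.
  x = λ² - 5 - 5 = 1 - 10 ≡ 4; y = λ·(5 - 4) - 9 ≡ 5. → (4, 5)
3Q: (4, 5) + (5, 9). λ = (9 - 5)/(5 - 4) ≡ 4/1 mod 13. 1⁻¹ ≡ 1 (mod 13), so λ ≡ 4.
  x = λ² - 4 - 5 = 16 - 9 ≡ 7; y = λ·(4 - 7) - 5 ≡ 9. → (7, 9)
4Q: (7, 9) + (5, 9). λ = (9 - 9)/(5 - 7) ≡ 0/11 mod 13. 11⁻¹ ≡ 6 (mod 13) since 11·6 = 66 ≡ 1, so λ ≡ 0.
  x = λ² - 7 - 5 = 0 - 12 ≡ 1; y = λ·(7 - 1) - 9 ≡ 4. → (1, 4)
5Q: (1, 4) + (5, 9). λ = (9 - 4)/(5 - 1) ≡ 5/4 mod 13. 4⁻¹ ≡ 10 (mod 13), so λ ≡ 11.
  x = λ² - 1 - 5 = 121 - 6 ≡ 11; y = λ·(1 - 11) - 4 ≡ 3. → (11, 3)

(11, 3)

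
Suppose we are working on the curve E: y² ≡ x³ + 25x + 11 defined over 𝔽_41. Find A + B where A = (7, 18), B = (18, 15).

(7, 18) + (18, 15). λ = (15 - 18)/(18 - 7) ≡ 38/11 mod 41. 11⁻¹ ≡ 15 (mod 41), so λ ≡ 37.
  x = λ² - 7 - 18 = 1369 - 25 ≡ 32; y = λ·(7 - 32) - 18 ≡ 0. → (32, 0)

(32, 0)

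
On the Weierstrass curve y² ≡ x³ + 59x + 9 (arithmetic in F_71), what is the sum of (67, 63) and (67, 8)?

O

The two points share x = 67 and their y-coordinates satisfy 63 + 8 ≡ 0 (mod 71), so they are inverses. Their sum is 𝒪.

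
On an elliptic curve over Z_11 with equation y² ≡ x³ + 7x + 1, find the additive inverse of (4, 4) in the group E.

-(4, 4) = (4, -4 mod 11) = (4, 7).

(4, 7)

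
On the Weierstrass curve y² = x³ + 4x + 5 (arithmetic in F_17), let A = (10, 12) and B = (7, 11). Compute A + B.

(10, 12) + (7, 11). λ = (11 - 12)/(7 - 10) ≡ 16/14 mod 17. 14⁻¹ ≡ 11 (mod 17), so λ ≡ 6.
  x = λ² - 10 - 7 = 36 - 17 ≡ 2; y = λ·(10 - 2) - 12 ≡ 2. → (2, 2)

(2, 2)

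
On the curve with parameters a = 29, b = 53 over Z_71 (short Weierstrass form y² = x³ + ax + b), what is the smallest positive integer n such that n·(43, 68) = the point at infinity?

10

2P: tangent at (43, 68): λ = (3·43² + 29)/(2·68) ≡ 38/65. 65⁻¹ ≡ 59 (mod 71) since 65·59 = 3835 ≡ 1, so λ ≡ 38·59 ≡ 41.
  x = λ² - 43 - 43 = 1681 - 86 ≡ 33; y = λ·(43 - 33) - 68 ≡ 58. → (33, 58)
3P: (33, 58) + (43, 68). λ = (68 - 58)/(43 - 33) ≡ 10/10 mod 71. 10⁻¹ ≡ 64 (mod 71), so λ ≡ 1.
  x = λ² - 33 - 43 = 1 - 76 ≡ 67; y = λ·(33 - 67) - 58 ≡ 50. → (67, 50)
4P: (67, 50) + (43, 68). λ = (68 - 50)/(43 - 67) ≡ 18/47 mod 71. 47⁻¹ ≡ 68 (mod 71), so λ ≡ 17.
  x = λ² - 67 - 43 = 289 - 110 ≡ 37; y = λ·(67 - 37) - 50 ≡ 34. → (37, 34)
5P: (37, 34) + (43, 68). λ = (68 - 34)/(43 - 37) ≡ 34/6 mod 71. 6⁻¹ ≡ 12 (mod 71), so λ ≡ 53.
  x = λ² - 37 - 43 = 2809 - 80 ≡ 31; y = λ·(37 - 31) - 34 ≡ 0. → (31, 0)
6P: (31, 0) + (43, 68). λ = (68 - 0)/(43 - 31) ≡ 68/12 mod 71. 12⁻¹ ≡ 6 (mod 71), so λ ≡ 53.
  x = λ² - 31 - 43 = 2809 - 74 ≡ 37; y = λ·(31 - 37) - 0 ≡ 37. → (37, 37)
7P: (37, 37) + (43, 68). λ = (68 - 37)/(43 - 37) ≡ 31/6 mod 71. 6⁻¹ ≡ 12 (mod 71) since 6·12 = 72 ≡ 1, so λ ≡ 17.
  x = λ² - 37 - 43 = 289 - 80 ≡ 67; y = λ·(37 - 67) - 37 ≡ 21. → (67, 21)
8P: (67, 21) + (43, 68). λ = (68 - 21)/(43 - 67) ≡ 47/47 mod 71. 47⁻¹ ≡ 68 (mod 71), so λ ≡ 1.
  x = λ² - 67 - 43 = 1 - 110 ≡ 33; y = λ·(67 - 33) - 21 ≡ 13. → (33, 13)
9P: (33, 13) + (43, 68). λ = (68 - 13)/(43 - 33) ≡ 55/10 mod 71. 10⁻¹ ≡ 64 (mod 71) since 10·64 = 640 ≡ 1, so λ ≡ 41.
  x = λ² - 33 - 43 = 1681 - 76 ≡ 43; y = λ·(33 - 43) - 13 ≡ 3. → (43, 3)
10P: (43, 3) + (43, 68): same x and y₁ ≡ -y₂, so the sum is the point at infinity.
10P = the point at infinity, so the order is 10.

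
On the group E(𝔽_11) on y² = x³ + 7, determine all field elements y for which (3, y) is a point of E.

1, 10

x³ + 0x + 7 = 34 ≡ 1 (mod 11).
Square roots of 1 mod 11: 1 and 10 (since 1² = 1 ≡ 1).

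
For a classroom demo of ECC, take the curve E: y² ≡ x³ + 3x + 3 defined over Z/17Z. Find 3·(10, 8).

Write Q = (10, 8).
Repeated addition: build up to 3Q.
2Q: tangent at (10, 8): λ = (3·10² + 3)/(2·8) ≡ 14/16. 16⁻¹ ≡ 16 (mod 17) since 16·16 = 256 ≡ 1, so λ ≡ 14·16 ≡ 3.
  x = λ² - 10 - 10 = 9 - 20 ≡ 6; y = λ·(10 - 6) - 8 ≡ 4. → (6, 4)
3Q: (6, 4) + (10, 8). λ = (8 - 4)/(10 - 6) ≡ 4/4 mod 17. 4⁻¹ ≡ 13 (mod 17) since 4·13 = 52 ≡ 1, so λ ≡ 1.
  x = λ² - 6 - 10 = 1 - 16 ≡ 2; y = λ·(6 - 2) - 4 ≡ 0. → (2, 0)

(2, 0)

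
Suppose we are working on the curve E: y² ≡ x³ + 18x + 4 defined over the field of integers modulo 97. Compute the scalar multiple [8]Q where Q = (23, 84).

(49, 1)

Repeated addition: build up to 8Q.
2Q: tangent at (23, 84): λ = (3·23² + 18)/(2·84) ≡ 53/71. 71⁻¹ ≡ 41 (mod 97), so λ ≡ 53·41 ≡ 39.
  x = λ² - 23 - 23 = 1521 - 46 ≡ 20; y = λ·(23 - 20) - 84 ≡ 33. → (20, 33)
3Q: (20, 33) + (23, 84). λ = (84 - 33)/(23 - 20) ≡ 51/3 mod 97. 3⁻¹ ≡ 65 (mod 97), so λ ≡ 17.
  x = λ² - 20 - 23 = 289 - 43 ≡ 52; y = λ·(20 - 52) - 33 ≡ 5. → (52, 5)
4Q: (52, 5) + (23, 84). λ = (84 - 5)/(23 - 52) ≡ 79/68 mod 97. 68⁻¹ ≡ 10 (mod 97), so λ ≡ 14.
  x = λ² - 52 - 23 = 196 - 75 ≡ 24; y = λ·(52 - 24) - 5 ≡ 96. → (24, 96)
5Q: (24, 96) + (23, 84). λ = (84 - 96)/(23 - 24) ≡ 85/96 mod 97. 96⁻¹ ≡ 96 (mod 97) since 96·96 = 9216 ≡ 1, so λ ≡ 12.
  x = λ² - 24 - 23 = 144 - 47 ≡ 0; y = λ·(24 - 0) - 96 ≡ 95. → (0, 95)
6Q: (0, 95) + (23, 84). λ = (84 - 95)/(23 - 0) ≡ 86/23 mod 97. 23⁻¹ ≡ 38 (mod 97), so λ ≡ 67.
  x = λ² - 0 - 23 = 4489 - 23 ≡ 4; y = λ·(0 - 4) - 95 ≡ 25. → (4, 25)
7Q: (4, 25) + (23, 84). λ = (84 - 25)/(23 - 4) ≡ 59/19 mod 97. 19⁻¹ ≡ 46 (mod 97), so λ ≡ 95.
  x = λ² - 4 - 23 = 9025 - 27 ≡ 74; y = λ·(4 - 74) - 25 ≡ 18. → (74, 18)
8Q: (74, 18) + (23, 84). λ = (84 - 18)/(23 - 74) ≡ 66/46 mod 97. 46⁻¹ ≡ 19 (mod 97), so λ ≡ 90.
  x = λ² - 74 - 23 = 8100 - 97 ≡ 49; y = λ·(74 - 49) - 18 ≡ 1. → (49, 1)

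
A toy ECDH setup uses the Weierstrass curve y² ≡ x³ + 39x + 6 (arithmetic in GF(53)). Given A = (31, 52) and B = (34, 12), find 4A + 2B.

(25, 21)

First 4A:
Repeated addition: build up to 4A.
2A: tangent at (31, 52): λ = (3·31² + 39)/(2·52) ≡ 7/51. 51⁻¹ ≡ 26 (mod 53) since 51·26 = 1326 ≡ 1, so λ ≡ 7·26 ≡ 23.
  x = λ² - 31 - 31 = 529 - 62 ≡ 43; y = λ·(31 - 43) - 52 ≡ 43. → (43, 43)
3A: (43, 43) + (31, 52). λ = (52 - 43)/(31 - 43) ≡ 9/41 mod 53. 41⁻¹ ≡ 22 (mod 53), so λ ≡ 39.
  x = λ² - 43 - 31 = 1521 - 74 ≡ 16; y = λ·(43 - 16) - 43 ≡ 3. → (16, 3)
4A: (16, 3) + (31, 52). λ = (52 - 3)/(31 - 16) ≡ 49/15 mod 53. 15⁻¹ ≡ 46 (mod 53) since 15·46 = 690 ≡ 1, so λ ≡ 28.
  x = λ² - 16 - 31 = 784 - 47 ≡ 48; y = λ·(16 - 48) - 3 ≡ 2. → (48, 2)
4A = (48, 2).
Next 2B:
Repeated addition: build up to 2B.
2B: tangent at (34, 12): λ = (3·34² + 39)/(2·12) ≡ 9/24. 24⁻¹ ≡ 42 (mod 53) since 24·42 = 1008 ≡ 1, so λ ≡ 9·42 ≡ 7.
  x = λ² - 34 - 34 = 49 - 68 ≡ 34; y = λ·(34 - 34) - 12 ≡ 41. → (34, 41)
2B = (34, 41).
Finally 4A + 2B:
(48, 2) + (34, 41). λ = (41 - 2)/(34 - 48) ≡ 39/39 mod 53. 39⁻¹ ≡ 34 (mod 53) since 39·34 = 1326 ≡ 1, so λ ≡ 1.
  x = λ² - 48 - 34 = 1 - 82 ≡ 25; y = λ·(48 - 25) - 2 ≡ 21. → (25, 21)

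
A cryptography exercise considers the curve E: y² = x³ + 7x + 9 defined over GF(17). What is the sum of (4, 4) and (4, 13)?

O

The two points share x = 4 and their y-coordinates satisfy 4 + 13 ≡ 0 (mod 17), so they are inverses. Their sum is O.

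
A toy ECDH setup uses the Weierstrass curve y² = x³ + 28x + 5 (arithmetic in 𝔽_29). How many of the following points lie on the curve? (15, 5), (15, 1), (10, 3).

2

(15, 5): 5² ≡ 25, rhs ≡ 1 → off.
(15, 1): 1² ≡ 1, rhs ≡ 1 → on.
(10, 3): 3² ≡ 9, rhs ≡ 9 → on.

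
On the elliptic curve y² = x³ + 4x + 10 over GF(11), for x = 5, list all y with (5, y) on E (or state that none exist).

1, 10

x³ + 4x + 10 = 155 ≡ 1 (mod 11).
Square roots of 1 mod 11: 1 and 10 (since 1² = 1 ≡ 1).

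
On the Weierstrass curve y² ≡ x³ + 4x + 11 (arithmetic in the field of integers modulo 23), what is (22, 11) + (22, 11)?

(5, 8)

tangent at (22, 11): λ = (3·22² + 4)/(2·11) ≡ 7/22. 22⁻¹ ≡ 22 (mod 23) since 22·22 = 484 ≡ 1, so λ ≡ 7·22 ≡ 16.
  x = λ² - 22 - 22 = 256 - 44 ≡ 5; y = λ·(22 - 5) - 11 ≡ 8. → (5, 8)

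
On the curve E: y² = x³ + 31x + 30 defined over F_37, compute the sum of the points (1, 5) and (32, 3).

(0, 20)

(1, 5) + (32, 3). λ = (3 - 5)/(32 - 1) ≡ 35/31 mod 37. 31⁻¹ ≡ 6 (mod 37), so λ ≡ 25.
  x = λ² - 1 - 32 = 625 - 33 ≡ 0; y = λ·(1 - 0) - 5 ≡ 20. → (0, 20)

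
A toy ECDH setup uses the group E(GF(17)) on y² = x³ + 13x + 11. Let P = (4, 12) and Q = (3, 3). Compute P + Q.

(6, 4)

(4, 12) + (3, 3). λ = (3 - 12)/(3 - 4) ≡ 8/16 mod 17. 16⁻¹ ≡ 16 (mod 17), so λ ≡ 9.
  x = λ² - 4 - 3 = 81 - 7 ≡ 6; y = λ·(4 - 6) - 12 ≡ 4. → (6, 4)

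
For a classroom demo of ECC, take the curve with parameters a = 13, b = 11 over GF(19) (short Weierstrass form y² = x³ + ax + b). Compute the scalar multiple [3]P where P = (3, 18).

(18, 4)

Repeated addition: build up to 3P.
2P: tangent at (3, 18): λ = (3·3² + 13)/(2·18) ≡ 2/17. 17⁻¹ ≡ 9 (mod 19), so λ ≡ 2·9 ≡ 18.
  x = λ² - 3 - 3 = 324 - 6 ≡ 14; y = λ·(3 - 14) - 18 ≡ 12. → (14, 12)
3P: (14, 12) + (3, 18). λ = (18 - 12)/(3 - 14) ≡ 6/8 mod 19. 8⁻¹ ≡ 12 (mod 19), so λ ≡ 15.
  x = λ² - 14 - 3 = 225 - 17 ≡ 18; y = λ·(14 - 18) - 12 ≡ 4. → (18, 4)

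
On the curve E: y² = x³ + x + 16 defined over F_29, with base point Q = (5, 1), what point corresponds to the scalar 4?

(25, 21)

Repeated addition: build up to 4Q.
2Q: tangent at (5, 1): λ = (3·5² + 1)/(2·1) ≡ 18/2. 2⁻¹ ≡ 15 (mod 29), so λ ≡ 18·15 ≡ 9.
  x = λ² - 5 - 5 = 81 - 10 ≡ 13; y = λ·(5 - 13) - 1 ≡ 14. → (13, 14)
3Q: (13, 14) + (5, 1). λ = (1 - 14)/(5 - 13) ≡ 16/21 mod 29. 21⁻¹ ≡ 18 (mod 29), so λ ≡ 27.
  x = λ² - 13 - 5 = 729 - 18 ≡ 15; y = λ·(13 - 15) - 14 ≡ 19. → (15, 19)
4Q: (15, 19) + (5, 1). λ = (1 - 19)/(5 - 15) ≡ 11/19 mod 29. 19⁻¹ ≡ 26 (mod 29), so λ ≡ 25.
  x = λ² - 15 - 5 = 625 - 20 ≡ 25; y = λ·(15 - 25) - 19 ≡ 21. → (25, 21)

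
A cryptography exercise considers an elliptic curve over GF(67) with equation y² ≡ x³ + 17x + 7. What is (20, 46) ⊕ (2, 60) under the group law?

(20, 46) + (2, 60). λ = (60 - 46)/(2 - 20) ≡ 14/49 mod 67. 49⁻¹ ≡ 26 (mod 67) since 49·26 = 1274 ≡ 1, so λ ≡ 29.
  x = λ² - 20 - 2 = 841 - 22 ≡ 15; y = λ·(20 - 15) - 46 ≡ 32. → (15, 32)

(15, 32)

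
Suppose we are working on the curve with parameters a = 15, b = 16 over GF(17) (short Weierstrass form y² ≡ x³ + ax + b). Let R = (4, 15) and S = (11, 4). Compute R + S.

(1, 7)

(4, 15) + (11, 4). λ = (4 - 15)/(11 - 4) ≡ 6/7 mod 17. 7⁻¹ ≡ 5 (mod 17) since 7·5 = 35 ≡ 1, so λ ≡ 13.
  x = λ² - 4 - 11 = 169 - 15 ≡ 1; y = λ·(4 - 1) - 15 ≡ 7. → (1, 7)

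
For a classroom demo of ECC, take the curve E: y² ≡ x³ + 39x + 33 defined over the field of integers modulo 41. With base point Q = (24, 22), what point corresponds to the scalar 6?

(0, 22)

Double-and-add on 6 = (110)₂. Start with Q = (24, 22) for the leading 1-bit.
double: tangent at (24, 22): λ = (3·24² + 39)/(2·22) ≡ 4/3. 3⁻¹ ≡ 14 (mod 41), so λ ≡ 4·14 ≡ 15.
  x = λ² - 24 - 24 = 225 - 48 ≡ 13; y = λ·(24 - 13) - 22 ≡ 20. → (13, 20)
add Q: (13, 20) + (24, 22). λ = (22 - 20)/(24 - 13) ≡ 2/11 mod 41. 11⁻¹ ≡ 15 (mod 41), so λ ≡ 30.
  x = λ² - 13 - 24 = 900 - 37 ≡ 2; y = λ·(13 - 2) - 20 ≡ 23. → (2, 23)
double: tangent at (2, 23): λ = (3·2² + 39)/(2·23) ≡ 10/5. 5⁻¹ ≡ 33 (mod 41) since 5·33 = 165 ≡ 1, so λ ≡ 10·33 ≡ 2.
  x = λ² - 2 - 2 = 4 - 4 ≡ 0; y = λ·(2 - 0) - 23 ≡ 22. → (0, 22)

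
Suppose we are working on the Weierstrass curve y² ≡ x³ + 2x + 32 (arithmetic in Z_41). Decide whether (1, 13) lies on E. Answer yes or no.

no

y² = 13² ≡ 5; x³ + 2x + 32 = 35 ≡ 35 (mod 41). 5 ≠ 35.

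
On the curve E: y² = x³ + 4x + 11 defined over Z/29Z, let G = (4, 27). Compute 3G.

Repeated addition: build up to 3G.
2G: tangent at (4, 27): λ = (3·4² + 4)/(2·27) ≡ 23/25. 25⁻¹ ≡ 7 (mod 29), so λ ≡ 23·7 ≡ 16.
  x = λ² - 4 - 4 = 256 - 8 ≡ 16; y = λ·(4 - 16) - 27 ≡ 13. → (16, 13)
3G: (16, 13) + (4, 27). λ = (27 - 13)/(4 - 16) ≡ 14/17 mod 29. 17⁻¹ ≡ 12 (mod 29), so λ ≡ 23.
  x = λ² - 16 - 4 = 529 - 20 ≡ 16; y = λ·(16 - 16) - 13 ≡ 16. → (16, 16)

(16, 16)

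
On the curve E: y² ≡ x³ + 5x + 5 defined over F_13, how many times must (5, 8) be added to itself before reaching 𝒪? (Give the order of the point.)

12

2P: tangent at (5, 8): λ = (3·5² + 5)/(2·8) ≡ 2/3. 3⁻¹ ≡ 9 (mod 13), so λ ≡ 2·9 ≡ 5.
  x = λ² - 5 - 5 = 25 - 10 ≡ 2; y = λ·(5 - 2) - 8 ≡ 7. → (2, 7)
3P: (2, 7) + (5, 8). λ = (8 - 7)/(5 - 2) ≡ 1/3 mod 13. 3⁻¹ ≡ 9 (mod 13) since 3·9 = 27 ≡ 1, so λ ≡ 9.
  x = λ² - 2 - 5 = 81 - 7 ≡ 9; y = λ·(2 - 9) - 7 ≡ 8. → (9, 8)
4P: (9, 8) + (5, 8). λ = (8 - 8)/(5 - 9) ≡ 0/9 mod 13. 9⁻¹ ≡ 3 (mod 13), so λ ≡ 0.
  x = λ² - 9 - 5 = 0 - 14 ≡ 12; y = λ·(9 - 12) - 8 ≡ 5. → (12, 5)
5P: (12, 5) + (5, 8). λ = (8 - 5)/(5 - 12) ≡ 3/6 mod 13. 6⁻¹ ≡ 11 (mod 13) since 6·11 = 66 ≡ 1, so λ ≡ 7.
  x = λ² - 12 - 5 = 49 - 17 ≡ 6; y = λ·(12 - 6) - 5 ≡ 11. → (6, 11)
6P: (6, 11) + (5, 8). λ = (8 - 11)/(5 - 6) ≡ 10/12 mod 13. 12⁻¹ ≡ 12 (mod 13), so λ ≡ 3.
  x = λ² - 6 - 5 = 9 - 11 ≡ 11; y = λ·(6 - 11) - 11 ≡ 0. → (11, 0)
7P: (11, 0) + (5, 8). λ = (8 - 0)/(5 - 11) ≡ 8/7 mod 13. 7⁻¹ ≡ 2 (mod 13) since 7·2 = 14 ≡ 1, so λ ≡ 3.
  x = λ² - 11 - 5 = 9 - 16 ≡ 6; y = λ·(11 - 6) - 0 ≡ 2. → (6, 2)
8P: (6, 2) + (5, 8). λ = (8 - 2)/(5 - 6) ≡ 6/12 mod 13. 12⁻¹ ≡ 12 (mod 13), so λ ≡ 7.
  x = λ² - 6 - 5 = 49 - 11 ≡ 12; y = λ·(6 - 12) - 2 ≡ 8. → (12, 8)
9P: (12, 8) + (5, 8). λ = (8 - 8)/(5 - 12) ≡ 0/6 mod 13. 6⁻¹ ≡ 11 (mod 13), so λ ≡ 0.
  x = λ² - 12 - 5 = 0 - 17 ≡ 9; y = λ·(12 - 9) - 8 ≡ 5. → (9, 5)
10P: (9, 5) + (5, 8). λ = (8 - 5)/(5 - 9) ≡ 3/9 mod 13. 9⁻¹ ≡ 3 (mod 13) since 9·3 = 27 ≡ 1, so λ ≡ 9.
  x = λ² - 9 - 5 = 81 - 14 ≡ 2; y = λ·(9 - 2) - 5 ≡ 6. → (2, 6)
11P: (2, 6) + (5, 8). λ = (8 - 6)/(5 - 2) ≡ 2/3 mod 13. 3⁻¹ ≡ 9 (mod 13), so λ ≡ 5.
  x = λ² - 2 - 5 = 25 - 7 ≡ 5; y = λ·(2 - 5) - 6 ≡ 5. → (5, 5)
12P: (5, 5) + (5, 8): same x and y₁ ≡ -y₂, so the sum is 𝒪.
12P = 𝒪, so the order is 12.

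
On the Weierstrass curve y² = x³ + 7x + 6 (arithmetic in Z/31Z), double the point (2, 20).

tangent at (2, 20): λ = (3·2² + 7)/(2·20) ≡ 19/9. 9⁻¹ ≡ 7 (mod 31), so λ ≡ 19·7 ≡ 9.
  x = λ² - 2 - 2 = 81 - 4 ≡ 15; y = λ·(2 - 15) - 20 ≡ 18. → (15, 18)

(15, 18)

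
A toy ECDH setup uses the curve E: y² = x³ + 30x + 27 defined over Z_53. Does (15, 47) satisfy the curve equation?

yes

y² = 47² ≡ 36; x³ + 30x + 27 = 3852 ≡ 36 (mod 53). 36 = 36.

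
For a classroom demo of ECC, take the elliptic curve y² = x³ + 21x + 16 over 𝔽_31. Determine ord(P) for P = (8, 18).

2P: tangent at (8, 18): λ = (3·8² + 21)/(2·18) ≡ 27/5. 5⁻¹ ≡ 25 (mod 31) since 5·25 = 125 ≡ 1, so λ ≡ 27·25 ≡ 24.
  x = λ² - 8 - 8 = 576 - 16 ≡ 2; y = λ·(8 - 2) - 18 ≡ 2. → (2, 2)
3P: (2, 2) + (8, 18). λ = (18 - 2)/(8 - 2) ≡ 16/6 mod 31. 6⁻¹ ≡ 26 (mod 31) since 6·26 = 156 ≡ 1, so λ ≡ 13.
  x = λ² - 2 - 8 = 169 - 10 ≡ 4; y = λ·(2 - 4) - 2 ≡ 3. → (4, 3)
4P: (4, 3) + (8, 18). λ = (18 - 3)/(8 - 4) ≡ 15/4 mod 31. 4⁻¹ ≡ 8 (mod 31) since 4·8 = 32 ≡ 1, so λ ≡ 27.
  x = λ² - 4 - 8 = 729 - 12 ≡ 4; y = λ·(4 - 4) - 3 ≡ 28. → (4, 28)
5P: (4, 28) + (8, 18). λ = (18 - 28)/(8 - 4) ≡ 21/4 mod 31. 4⁻¹ ≡ 8 (mod 31) since 4·8 = 32 ≡ 1, so λ ≡ 13.
  x = λ² - 4 - 8 = 169 - 12 ≡ 2; y = λ·(4 - 2) - 28 ≡ 29. → (2, 29)
6P: (2, 29) + (8, 18). λ = (18 - 29)/(8 - 2) ≡ 20/6 mod 31. 6⁻¹ ≡ 26 (mod 31), so λ ≡ 24.
  x = λ² - 2 - 8 = 576 - 10 ≡ 8; y = λ·(2 - 8) - 29 ≡ 13. → (8, 13)
7P: (8, 13) + (8, 18): same x and y₁ ≡ -y₂, so the sum is ∞.
7P = ∞, so the order is 7.

7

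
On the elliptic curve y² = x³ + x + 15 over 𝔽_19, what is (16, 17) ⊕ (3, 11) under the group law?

(16, 17) + (3, 11). λ = (11 - 17)/(3 - 16) ≡ 13/6 mod 19. 6⁻¹ ≡ 16 (mod 19) since 6·16 = 96 ≡ 1, so λ ≡ 18.
  x = λ² - 16 - 3 = 324 - 19 ≡ 1; y = λ·(16 - 1) - 17 ≡ 6. → (1, 6)

(1, 6)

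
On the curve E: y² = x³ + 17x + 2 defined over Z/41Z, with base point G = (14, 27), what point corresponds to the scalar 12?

(18, 20)

Double-and-add on 12 = (1100)₂. Start with G = (14, 27) for the leading 1-bit.
double: tangent at (14, 27): λ = (3·14² + 17)/(2·27) ≡ 31/13. 13⁻¹ ≡ 19 (mod 41), so λ ≡ 31·19 ≡ 15.
  x = λ² - 14 - 14 = 225 - 28 ≡ 33; y = λ·(14 - 33) - 27 ≡ 16. → (33, 16)
add G: (33, 16) + (14, 27). λ = (27 - 16)/(14 - 33) ≡ 11/22 mod 41. 22⁻¹ ≡ 28 (mod 41) since 22·28 = 616 ≡ 1, so λ ≡ 21.
  x = λ² - 33 - 14 = 441 - 47 ≡ 25; y = λ·(33 - 25) - 16 ≡ 29. → (25, 29)
double: tangent at (25, 29): λ = (3·25² + 17)/(2·29) ≡ 6/17. 17⁻¹ ≡ 29 (mod 41) since 17·29 = 493 ≡ 1, so λ ≡ 6·29 ≡ 10.
  x = λ² - 25 - 25 = 100 - 50 ≡ 9; y = λ·(25 - 9) - 29 ≡ 8. → (9, 8)
double: tangent at (9, 8): λ = (3·9² + 17)/(2·8) ≡ 14/16. 16⁻¹ ≡ 18 (mod 41) since 16·18 = 288 ≡ 1, so λ ≡ 14·18 ≡ 6.
  x = λ² - 9 - 9 = 36 - 18 ≡ 18; y = λ·(9 - 18) - 8 ≡ 20. → (18, 20)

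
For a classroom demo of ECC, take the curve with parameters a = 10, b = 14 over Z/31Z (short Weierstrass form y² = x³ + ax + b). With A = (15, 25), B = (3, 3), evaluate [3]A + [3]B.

First 3A:
Repeated addition: build up to 3A.
2A: tangent at (15, 25): λ = (3·15² + 10)/(2·25) ≡ 3/19. 19⁻¹ ≡ 18 (mod 31), so λ ≡ 3·18 ≡ 23.
  x = λ² - 15 - 15 = 529 - 30 ≡ 3; y = λ·(15 - 3) - 25 ≡ 3. → (3, 3)
3A: (3, 3) + (15, 25). λ = (25 - 3)/(15 - 3) ≡ 22/12 mod 31. 12⁻¹ ≡ 13 (mod 31) since 12·13 = 156 ≡ 1, so λ ≡ 7.
  x = λ² - 3 - 15 = 49 - 18 ≡ 0; y = λ·(3 - 0) - 3 ≡ 18. → (0, 18)
3A = (0, 18).
Next 3B:
Repeated addition: build up to 3B.
2B: tangent at (3, 3): λ = (3·3² + 10)/(2·3) ≡ 6/6. 6⁻¹ ≡ 26 (mod 31) since 6·26 = 156 ≡ 1, so λ ≡ 6·26 ≡ 1.
  x = λ² - 3 - 3 = 1 - 6 ≡ 26; y = λ·(3 - 26) - 3 ≡ 5. → (26, 5)
3B: (26, 5) + (3, 3). λ = (3 - 5)/(3 - 26) ≡ 29/8 mod 31. 8⁻¹ ≡ 4 (mod 31) since 8·4 = 32 ≡ 1, so λ ≡ 23.
  x = λ² - 26 - 3 = 529 - 29 ≡ 4; y = λ·(26 - 4) - 5 ≡ 5. → (4, 5)
3B = (4, 5).
Finally 3A + 3B:
(0, 18) + (4, 5). λ = (5 - 18)/(4 - 0) ≡ 18/4 mod 31. 4⁻¹ ≡ 8 (mod 31), so λ ≡ 20.
  x = λ² - 0 - 4 = 400 - 4 ≡ 24; y = λ·(0 - 24) - 18 ≡ 29. → (24, 29)

(24, 29)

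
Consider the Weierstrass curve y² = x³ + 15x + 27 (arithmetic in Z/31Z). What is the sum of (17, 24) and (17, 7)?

The two points share x = 17 and their y-coordinates satisfy 24 + 7 ≡ 0 (mod 31), so they are inverses. Their sum is the point at infinity.

O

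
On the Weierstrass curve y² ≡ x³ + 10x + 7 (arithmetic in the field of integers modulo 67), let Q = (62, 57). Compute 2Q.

(49, 5)

tangent at (62, 57): λ = (3·62² + 10)/(2·57) ≡ 18/47. 47⁻¹ ≡ 10 (mod 67), so λ ≡ 18·10 ≡ 46.
  x = λ² - 62 - 62 = 2116 - 124 ≡ 49; y = λ·(62 - 49) - 57 ≡ 5. → (49, 5)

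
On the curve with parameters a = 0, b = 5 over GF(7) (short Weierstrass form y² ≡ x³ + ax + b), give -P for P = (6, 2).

(6, 5)

-(6, 2) = (6, -2 mod 7) = (6, 5).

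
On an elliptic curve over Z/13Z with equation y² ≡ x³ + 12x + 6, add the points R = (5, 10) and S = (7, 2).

(5, 10) + (7, 2). λ = (2 - 10)/(7 - 5) ≡ 5/2 mod 13. 2⁻¹ ≡ 7 (mod 13), so λ ≡ 9.
  x = λ² - 5 - 7 = 81 - 12 ≡ 4; y = λ·(5 - 4) - 10 ≡ 12. → (4, 12)

(4, 12)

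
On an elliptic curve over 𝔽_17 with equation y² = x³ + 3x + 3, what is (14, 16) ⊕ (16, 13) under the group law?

(2, 0)

(14, 16) + (16, 13). λ = (13 - 16)/(16 - 14) ≡ 14/2 mod 17. 2⁻¹ ≡ 9 (mod 17), so λ ≡ 7.
  x = λ² - 14 - 16 = 49 - 30 ≡ 2; y = λ·(14 - 2) - 16 ≡ 0. → (2, 0)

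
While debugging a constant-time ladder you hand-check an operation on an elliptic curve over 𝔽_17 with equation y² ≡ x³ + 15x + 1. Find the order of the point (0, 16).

2P: tangent at (0, 16): λ = (3·0² + 15)/(2·16) ≡ 15/15. 15⁻¹ ≡ 8 (mod 17), so λ ≡ 15·8 ≡ 1.
  x = λ² - 0 - 0 = 1 - 0 ≡ 1; y = λ·(0 - 1) - 16 ≡ 0. → (1, 0)
3P: (1, 0) + (0, 16). λ = (16 - 0)/(0 - 1) ≡ 16/16 mod 17. 16⁻¹ ≡ 16 (mod 17) since 16·16 = 256 ≡ 1, so λ ≡ 1.
  x = λ² - 1 - 0 = 1 - 1 ≡ 0; y = λ·(1 - 0) - 0 ≡ 1. → (0, 1)
4P: (0, 1) + (0, 16): same x and y₁ ≡ -y₂, so the sum is ∞.
4P = ∞, so the order is 4.

4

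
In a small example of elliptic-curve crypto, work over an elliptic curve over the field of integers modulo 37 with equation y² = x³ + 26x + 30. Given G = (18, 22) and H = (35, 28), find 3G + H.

(23, 17)

First 3G:
Repeated addition: build up to 3G.
2G: tangent at (18, 22): λ = (3·18² + 26)/(2·22) ≡ 36/7. 7⁻¹ ≡ 16 (mod 37) since 7·16 = 112 ≡ 1, so λ ≡ 36·16 ≡ 21.
  x = λ² - 18 - 18 = 441 - 36 ≡ 35; y = λ·(18 - 35) - 22 ≡ 28. → (35, 28)
3G: (35, 28) + (18, 22). λ = (22 - 28)/(18 - 35) ≡ 31/20 mod 37. 20⁻¹ ≡ 13 (mod 37) since 20·13 = 260 ≡ 1, so λ ≡ 33.
  x = λ² - 35 - 18 = 1089 - 53 ≡ 0; y = λ·(35 - 0) - 28 ≡ 17. → (0, 17)
3G = (0, 17).
Finally 3G + H:
(0, 17) + (35, 28). λ = (28 - 17)/(35 - 0) ≡ 11/35 mod 37. 35⁻¹ ≡ 18 (mod 37) since 35·18 = 630 ≡ 1, so λ ≡ 13.
  x = λ² - 0 - 35 = 169 - 35 ≡ 23; y = λ·(0 - 23) - 17 ≡ 17. → (23, 17)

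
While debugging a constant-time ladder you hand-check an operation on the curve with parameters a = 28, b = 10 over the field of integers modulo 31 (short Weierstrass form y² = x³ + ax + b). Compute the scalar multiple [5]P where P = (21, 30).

Repeated addition: build up to 5P.
2P: tangent at (21, 30): λ = (3·21² + 28)/(2·30) ≡ 18/29. 29⁻¹ ≡ 15 (mod 31) since 29·15 = 435 ≡ 1, so λ ≡ 18·15 ≡ 22.
  x = λ² - 21 - 21 = 484 - 42 ≡ 8; y = λ·(21 - 8) - 30 ≡ 8. → (8, 8)
3P: (8, 8) + (21, 30). λ = (30 - 8)/(21 - 8) ≡ 22/13 mod 31. 13⁻¹ ≡ 12 (mod 31), so λ ≡ 16.
  x = λ² - 8 - 21 = 256 - 29 ≡ 10; y = λ·(8 - 10) - 8 ≡ 22. → (10, 22)
4P: (10, 22) + (21, 30). λ = (30 - 22)/(21 - 10) ≡ 8/11 mod 31. 11⁻¹ ≡ 17 (mod 31) since 11·17 = 187 ≡ 1, so λ ≡ 12.
  x = λ² - 10 - 21 = 144 - 31 ≡ 20; y = λ·(10 - 20) - 22 ≡ 13. → (20, 13)
5P: (20, 13) + (21, 30). λ = (30 - 13)/(21 - 20) ≡ 17/1 mod 31. 1⁻¹ ≡ 1 (mod 31) since 1·1 = 1 ≡ 1, so λ ≡ 17.
  x = λ² - 20 - 21 = 289 - 41 ≡ 0; y = λ·(20 - 0) - 13 ≡ 17. → (0, 17)

(0, 17)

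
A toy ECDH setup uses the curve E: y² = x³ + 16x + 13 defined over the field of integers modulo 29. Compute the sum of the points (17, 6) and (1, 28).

(17, 6) + (1, 28). λ = (28 - 6)/(1 - 17) ≡ 22/13 mod 29. 13⁻¹ ≡ 9 (mod 29), so λ ≡ 24.
  x = λ² - 17 - 1 = 576 - 18 ≡ 7; y = λ·(17 - 7) - 6 ≡ 2. → (7, 2)

(7, 2)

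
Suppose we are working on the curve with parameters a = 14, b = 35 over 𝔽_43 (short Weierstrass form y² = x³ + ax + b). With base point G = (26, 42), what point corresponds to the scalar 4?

(26, 42)

Double-and-add on 4 = (100)₂. Start with G = (26, 42) for the leading 1-bit.
double: tangent at (26, 42): λ = (3·26² + 14)/(2·42) ≡ 21/41. 41⁻¹ ≡ 21 (mod 43), so λ ≡ 21·21 ≡ 11.
  x = λ² - 26 - 26 = 121 - 52 ≡ 26; y = λ·(26 - 26) - 42 ≡ 1. → (26, 1)
double: tangent at (26, 1): λ = (3·26² + 14)/(2·1) ≡ 21/2. 2⁻¹ ≡ 22 (mod 43), so λ ≡ 21·22 ≡ 32.
  x = λ² - 26 - 26 = 1024 - 52 ≡ 26; y = λ·(26 - 26) - 1 ≡ 42. → (26, 42)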